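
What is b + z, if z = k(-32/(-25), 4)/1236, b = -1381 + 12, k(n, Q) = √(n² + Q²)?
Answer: -1369 + √689/7725 ≈ -1369.0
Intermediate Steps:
k(n, Q) = √(Q² + n²)
b = -1369
z = √689/7725 (z = √(4² + (-32/(-25))²)/1236 = √(16 + (-32*(-1/25))²)*(1/1236) = √(16 + (32/25)²)*(1/1236) = √(16 + 1024/625)*(1/1236) = √(11024/625)*(1/1236) = (4*√689/25)*(1/1236) = √689/7725 ≈ 0.0033979)
b + z = -1369 + √689/7725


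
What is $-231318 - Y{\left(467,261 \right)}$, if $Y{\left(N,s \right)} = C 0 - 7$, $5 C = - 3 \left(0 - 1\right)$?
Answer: $-231311$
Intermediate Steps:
$C = \frac{3}{5}$ ($C = \frac{\left(-3\right) \left(0 - 1\right)}{5} = \frac{\left(-3\right) \left(-1\right)}{5} = \frac{1}{5} \cdot 3 = \frac{3}{5} \approx 0.6$)
$Y{\left(N,s \right)} = -7$ ($Y{\left(N,s \right)} = \frac{3}{5} \cdot 0 - 7 = 0 - 7 = -7$)
$-231318 - Y{\left(467,261 \right)} = -231318 - -7 = -231318 + 7 = -231311$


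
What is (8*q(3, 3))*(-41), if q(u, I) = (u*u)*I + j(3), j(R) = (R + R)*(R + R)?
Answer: -20664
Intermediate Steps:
j(R) = 4*R**2 (j(R) = (2*R)*(2*R) = 4*R**2)
q(u, I) = 36 + I*u**2 (q(u, I) = (u*u)*I + 4*3**2 = u**2*I + 4*9 = I*u**2 + 36 = 36 + I*u**2)
(8*q(3, 3))*(-41) = (8*(36 + 3*3**2))*(-41) = (8*(36 + 3*9))*(-41) = (8*(36 + 27))*(-41) = (8*63)*(-41) = 504*(-41) = -20664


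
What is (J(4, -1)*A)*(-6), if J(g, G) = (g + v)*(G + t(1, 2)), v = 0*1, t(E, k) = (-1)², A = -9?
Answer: 0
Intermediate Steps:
t(E, k) = 1
v = 0
J(g, G) = g*(1 + G) (J(g, G) = (g + 0)*(G + 1) = g*(1 + G))
(J(4, -1)*A)*(-6) = ((4*(1 - 1))*(-9))*(-6) = ((4*0)*(-9))*(-6) = (0*(-9))*(-6) = 0*(-6) = 0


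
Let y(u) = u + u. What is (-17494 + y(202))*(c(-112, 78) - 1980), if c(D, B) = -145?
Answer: 36316250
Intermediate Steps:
y(u) = 2*u
(-17494 + y(202))*(c(-112, 78) - 1980) = (-17494 + 2*202)*(-145 - 1980) = (-17494 + 404)*(-2125) = -17090*(-2125) = 36316250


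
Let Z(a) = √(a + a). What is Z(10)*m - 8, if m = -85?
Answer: -8 - 170*√5 ≈ -388.13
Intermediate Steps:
Z(a) = √2*√a (Z(a) = √(2*a) = √2*√a)
Z(10)*m - 8 = (√2*√10)*(-85) - 8 = (2*√5)*(-85) - 8 = -170*√5 - 8 = -8 - 170*√5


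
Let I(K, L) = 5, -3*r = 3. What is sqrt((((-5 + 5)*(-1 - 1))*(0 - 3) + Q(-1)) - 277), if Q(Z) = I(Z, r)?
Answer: 4*I*sqrt(17) ≈ 16.492*I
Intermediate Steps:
r = -1 (r = -1/3*3 = -1)
Q(Z) = 5
sqrt((((-5 + 5)*(-1 - 1))*(0 - 3) + Q(-1)) - 277) = sqrt((((-5 + 5)*(-1 - 1))*(0 - 3) + 5) - 277) = sqrt(((0*(-2))*(-3) + 5) - 277) = sqrt((0*(-3) + 5) - 277) = sqrt((0 + 5) - 277) = sqrt(5 - 277) = sqrt(-272) = 4*I*sqrt(17)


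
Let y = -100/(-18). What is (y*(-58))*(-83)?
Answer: 240700/9 ≈ 26744.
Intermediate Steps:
y = 50/9 (y = -100*(-1/18) = 50/9 ≈ 5.5556)
(y*(-58))*(-83) = ((50/9)*(-58))*(-83) = -2900/9*(-83) = 240700/9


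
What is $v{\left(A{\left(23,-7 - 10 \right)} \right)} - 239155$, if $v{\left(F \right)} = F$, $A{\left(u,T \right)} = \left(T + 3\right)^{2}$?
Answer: $-238959$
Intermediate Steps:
$A{\left(u,T \right)} = \left(3 + T\right)^{2}$
$v{\left(A{\left(23,-7 - 10 \right)} \right)} - 239155 = \left(3 - 17\right)^{2} - 239155 = \left(-14\right)^{2} - 239155 = 196 - 239155 = -238959$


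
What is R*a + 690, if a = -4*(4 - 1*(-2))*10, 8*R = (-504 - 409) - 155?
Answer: 32730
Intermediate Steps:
R = -267/2 (R = ((-504 - 409) - 155)/8 = (-913 - 155)/8 = (1/8)*(-1068) = -267/2 ≈ -133.50)
a = -240 (a = -4*(4 + 2)*10 = -4*6*10 = -24*10 = -240)
R*a + 690 = -267/2*(-240) + 690 = 32040 + 690 = 32730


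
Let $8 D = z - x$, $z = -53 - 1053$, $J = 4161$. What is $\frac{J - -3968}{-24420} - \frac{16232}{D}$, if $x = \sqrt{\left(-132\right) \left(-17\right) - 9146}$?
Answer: $\frac{7569737189}{65021580} - \frac{64928 i \sqrt{6902}}{615069} \approx 116.42 - 8.7699 i$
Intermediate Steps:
$x = i \sqrt{6902}$ ($x = \sqrt{2244 - 9146} = \sqrt{-6902} = i \sqrt{6902} \approx 83.078 i$)
$z = -1106$ ($z = -53 - 1053 = -1106$)
$D = - \frac{553}{4} - \frac{i \sqrt{6902}}{8}$ ($D = \frac{-1106 - i \sqrt{6902}}{8} = - \frac{553}{4} - \frac{i \sqrt{6902}}{8} \approx -138.25 - 10.385 i$)
$\frac{J - -3968}{-24420} - \frac{16232}{D} = \frac{4161 - -3968}{-24420} - \frac{16232}{- \frac{553}{4} - \frac{i \sqrt{6902}}{8}} = \left(4161 + 3968\right) \left(- \frac{1}{24420}\right) - \frac{16232}{- \frac{553}{4} - \frac{i \sqrt{6902}}{8}} = 8129 \left(- \frac{1}{24420}\right) - \frac{16232}{- \frac{553}{4} - \frac{i \sqrt{6902}}{8}} = - \frac{739}{2220} - \frac{16232}{- \frac{553}{4} - \frac{i \sqrt{6902}}{8}}$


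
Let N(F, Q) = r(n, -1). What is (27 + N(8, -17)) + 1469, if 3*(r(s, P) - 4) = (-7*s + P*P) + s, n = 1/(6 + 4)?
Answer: 22502/15 ≈ 1500.1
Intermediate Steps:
n = ⅒ (n = 1/10 = ⅒ ≈ 0.10000)
r(s, P) = 4 - 2*s + P²/3 (r(s, P) = 4 + ((-7*s + P*P) + s)/3 = 4 + ((-7*s + P²) + s)/3 = 4 + ((P² - 7*s) + s)/3 = 4 + (P² - 6*s)/3 = 4 + (-2*s + P²/3) = 4 - 2*s + P²/3)
N(F, Q) = 62/15 (N(F, Q) = 4 - 2*⅒ + (⅓)*(-1)² = 4 - ⅕ + (⅓)*1 = 4 - ⅕ + ⅓ = 62/15)
(27 + N(8, -17)) + 1469 = (27 + 62/15) + 1469 = 467/15 + 1469 = 22502/15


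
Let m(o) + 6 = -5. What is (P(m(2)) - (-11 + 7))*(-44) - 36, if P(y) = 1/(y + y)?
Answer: -210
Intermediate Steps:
m(o) = -11 (m(o) = -6 - 5 = -11)
P(y) = 1/(2*y)
(P(m(2)) - (-11 + 7))*(-44) - 36 = ((1/2)/(-11) - (-11 + 7))*(-44) - 36 = ((1/2)*(-1/11) - 1*(-4))*(-44) - 36 = (-1/22 + 4)*(-44) - 36 = (87/22)*(-44) - 36 = -174 - 36 = -210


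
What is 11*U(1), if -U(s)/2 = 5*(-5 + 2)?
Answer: 330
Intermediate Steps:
U(s) = 30 (U(s) = -10*(-5 + 2) = -10*(-3) = -2*(-15) = 30)
11*U(1) = 11*30 = 330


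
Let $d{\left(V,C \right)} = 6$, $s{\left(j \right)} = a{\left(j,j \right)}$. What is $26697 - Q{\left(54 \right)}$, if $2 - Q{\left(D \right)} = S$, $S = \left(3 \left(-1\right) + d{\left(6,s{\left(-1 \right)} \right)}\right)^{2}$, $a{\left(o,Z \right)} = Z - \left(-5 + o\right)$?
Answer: $26704$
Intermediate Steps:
$a{\left(o,Z \right)} = 5 + Z - o$
$s{\left(j \right)} = 5$ ($s{\left(j \right)} = 5 + j - j = 5$)
$S = 9$ ($S = \left(3 \left(-1\right) + 6\right)^{2} = \left(-3 + 6\right)^{2} = 3^{2} = 9$)
$Q{\left(D \right)} = -7$ ($Q{\left(D \right)} = 2 - 9 = -7$)
$26697 - Q{\left(54 \right)} = 26697 - -7 = 26697 + 7 = 26704$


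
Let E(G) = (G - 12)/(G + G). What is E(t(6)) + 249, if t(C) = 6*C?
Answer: 748/3 ≈ 249.33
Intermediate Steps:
E(G) = (-12 + G)/(2*G) (E(G) = (-12 + G)/((2*G)) = (-12 + G)*(1/(2*G)) = (-12 + G)/(2*G))
E(t(6)) + 249 = (-12 + 6*6)/(2*((6*6))) + 249 = (1/2)*(-12 + 36)/36 + 249 = (1/2)*(1/36)*24 + 249 = 1/3 + 249 = 748/3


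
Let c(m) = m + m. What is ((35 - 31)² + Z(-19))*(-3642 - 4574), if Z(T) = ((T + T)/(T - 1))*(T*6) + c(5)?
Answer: 7829848/5 ≈ 1.5660e+6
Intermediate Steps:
c(m) = 2*m
Z(T) = 10 + 12*T²/(-1 + T) (Z(T) = ((T + T)/(T - 1))*(T*6) + 2*5 = ((2*T)/(-1 + T))*(6*T) + 10 = (2*T/(-1 + T))*(6*T) + 10 = 12*T²/(-1 + T) + 10 = 10 + 12*T²/(-1 + T))
((35 - 31)² + Z(-19))*(-3642 - 4574) = ((35 - 31)² + 2*(-5 + 5*(-19) + 6*(-19)²)/(-1 - 19))*(-3642 - 4574) = (4² + 2*(-5 - 95 + 6*361)/(-20))*(-8216) = (16 + 2*(-1/20)*(-5 - 95 + 2166))*(-8216) = (16 + 2*(-1/20)*2066)*(-8216) = (16 - 1033/5)*(-8216) = -953/5*(-8216) = 7829848/5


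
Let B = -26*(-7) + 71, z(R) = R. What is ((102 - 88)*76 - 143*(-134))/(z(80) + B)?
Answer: 6742/111 ≈ 60.739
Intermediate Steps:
B = 253 (B = 182 + 71 = 253)
((102 - 88)*76 - 143*(-134))/(z(80) + B) = ((102 - 88)*76 - 143*(-134))/(80 + 253) = (14*76 + 19162)/333 = (1064 + 19162)*(1/333) = 20226*(1/333) = 6742/111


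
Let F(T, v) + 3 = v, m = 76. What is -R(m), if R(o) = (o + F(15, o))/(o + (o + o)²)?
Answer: -149/23180 ≈ -0.0064280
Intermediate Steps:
F(T, v) = -3 + v
R(o) = (-3 + 2*o)/(o + 4*o²) (R(o) = (o + (-3 + o))/(o + (o + o)²) = (-3 + 2*o)/(o + (2*o)²) = (-3 + 2*o)/(o + 4*o²))
-R(m) = -(-3 + 2*76)/(76*(1 + 4*76)) = -(-3 + 152)/(76*(1 + 304)) = -149/(76*305) = -1*149/23180 = -149/23180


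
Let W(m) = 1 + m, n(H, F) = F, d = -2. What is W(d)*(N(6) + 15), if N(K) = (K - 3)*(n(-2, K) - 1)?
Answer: -30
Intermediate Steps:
N(K) = (-1 + K)*(-3 + K) (N(K) = (K - 3)*(K - 1) = (-3 + K)*(-1 + K) = (-1 + K)*(-3 + K))
W(d)*(N(6) + 15) = (1 - 2)*((3 + 6² - 4*6) + 15) = -((3 + 36 - 24) + 15) = -(15 + 15) = -1*30 = -30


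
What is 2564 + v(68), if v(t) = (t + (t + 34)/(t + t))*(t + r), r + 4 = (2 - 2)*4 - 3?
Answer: 27031/4 ≈ 6757.8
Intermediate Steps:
r = -7 (r = -4 + ((2 - 2)*4 - 3) = -4 + (0*4 - 3) = -4 + (0 - 3) = -4 - 3 = -7)
v(t) = (-7 + t)*(t + (34 + t)/(2*t)) (v(t) = (t + (t + 34)/(t + t))*(t - 7) = (t + (34 + t)/((2*t)))*(-7 + t) = (t + (34 + t)*(1/(2*t)))*(-7 + t) = (t + (34 + t)/(2*t))*(-7 + t) = (-7 + t)*(t + (34 + t)/(2*t)))
2564 + v(68) = 2564 + (27/2 + 68² - 119/68 - 13/2*68) = 2564 + (27/2 + 4624 - 119*1/68 - 442) = 2564 + (27/2 + 4624 - 7/4 - 442) = 2564 + 16775/4 = 27031/4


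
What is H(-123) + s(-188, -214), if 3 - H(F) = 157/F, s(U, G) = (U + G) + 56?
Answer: -42032/123 ≈ -341.72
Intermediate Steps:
s(U, G) = 56 + G + U (s(U, G) = (G + U) + 56 = 56 + G + U)
H(F) = 3 - 157/F
H(-123) + s(-188, -214) = (3 - 157/(-123)) + (56 - 214 - 188) = (3 - 157*(-1/123)) - 346 = (3 + 157/123) - 346 = 526/123 - 346 = -42032/123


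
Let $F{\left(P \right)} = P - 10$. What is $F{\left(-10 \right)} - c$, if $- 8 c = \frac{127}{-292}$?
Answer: $- \frac{46847}{2336} \approx -20.054$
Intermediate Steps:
$F{\left(P \right)} = -10 + P$
$c = \frac{127}{2336}$ ($c = - \frac{127 \frac{1}{-292}}{8} = - \frac{127 \left(- \frac{1}{292}\right)}{8} = \left(- \frac{1}{8}\right) \left(- \frac{127}{292}\right) = \frac{127}{2336} \approx 0.054366$)
$F{\left(-10 \right)} - c = \left(-10 - 10\right) - \frac{127}{2336} = -20 - \frac{127}{2336} = - \frac{46847}{2336}$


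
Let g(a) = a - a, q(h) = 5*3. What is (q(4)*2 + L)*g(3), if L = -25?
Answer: 0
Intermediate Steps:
q(h) = 15
g(a) = 0
(q(4)*2 + L)*g(3) = (15*2 - 25)*0 = (30 - 25)*0 = 5*0 = 0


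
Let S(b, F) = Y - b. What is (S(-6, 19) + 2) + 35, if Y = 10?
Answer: 53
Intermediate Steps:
S(b, F) = 10 - b
(S(-6, 19) + 2) + 35 = ((10 - 1*(-6)) + 2) + 35 = ((10 + 6) + 2) + 35 = (16 + 2) + 35 = 18 + 35 = 53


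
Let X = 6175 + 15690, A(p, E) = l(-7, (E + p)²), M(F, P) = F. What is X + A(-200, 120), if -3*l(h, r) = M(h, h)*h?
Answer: 65546/3 ≈ 21849.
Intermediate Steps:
l(h, r) = -h²/3 (l(h, r) = -h*h/3 = -h²/3)
A(p, E) = -49/3 (A(p, E) = -⅓*(-7)² = -⅓*49 = -49/3)
X = 21865
X + A(-200, 120) = 21865 - 49/3 = 65546/3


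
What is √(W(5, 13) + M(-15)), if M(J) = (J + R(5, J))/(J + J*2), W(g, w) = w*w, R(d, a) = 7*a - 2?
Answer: √38635/15 ≈ 13.104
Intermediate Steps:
R(d, a) = -2 + 7*a
W(g, w) = w²
M(J) = (-2 + 8*J)/(3*J) (M(J) = (J + (-2 + 7*J))/(J + J*2) = (-2 + 8*J)/(J + 2*J) = (-2 + 8*J)/((3*J)) = (-2 + 8*J)*(1/(3*J)) = (-2 + 8*J)/(3*J))
√(W(5, 13) + M(-15)) = √(13² + (⅔)*(-1 + 4*(-15))/(-15)) = √(169 + (⅔)*(-1/15)*(-1 - 60)) = √(169 + (⅔)*(-1/15)*(-61)) = √(169 + 122/45) = √(7727/45) = √38635/15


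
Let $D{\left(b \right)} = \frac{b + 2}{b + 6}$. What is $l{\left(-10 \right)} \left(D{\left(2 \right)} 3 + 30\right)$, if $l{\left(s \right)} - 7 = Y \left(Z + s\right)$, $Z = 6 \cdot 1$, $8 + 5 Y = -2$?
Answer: $\frac{945}{2} \approx 472.5$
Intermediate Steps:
$D{\left(b \right)} = \frac{2 + b}{6 + b}$
$Y = -2$ ($Y = - \frac{8}{5} + \frac{1}{5} \left(-2\right) = - \frac{8}{5} - \frac{2}{5} = -2$)
$Z = 6$
$l{\left(s \right)} = -5 - 2 s$ ($l{\left(s \right)} = 7 - 2 \left(6 + s\right) = 7 - \left(12 + 2 s\right) = -5 - 2 s$)
$l{\left(-10 \right)} \left(D{\left(2 \right)} 3 + 30\right) = \left(-5 - -20\right) \left(\frac{2 + 2}{6 + 2} \cdot 3 + 30\right) = \left(-5 + 20\right) \left(\frac{1}{8} \cdot 4 \cdot 3 + 30\right) = 15 \left(\frac{1}{8} \cdot 4 \cdot 3 + 30\right) = 15 \left(\frac{1}{2} \cdot 3 + 30\right) = 15 \left(\frac{3}{2} + 30\right) = 15 \cdot \frac{63}{2} = \frac{945}{2}$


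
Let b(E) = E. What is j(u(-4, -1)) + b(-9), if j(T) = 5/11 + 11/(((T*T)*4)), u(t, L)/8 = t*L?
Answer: -384903/45056 ≈ -8.5428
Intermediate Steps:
u(t, L) = 8*L*t (u(t, L) = 8*(t*L) = 8*(L*t) = 8*L*t)
j(T) = 5/11 + 11/(4*T²) (j(T) = 5*(1/11) + 11/((T²*4)) = 5/11 + 11/((4*T²)) = 5/11 + 11*(1/(4*T²)) = 5/11 + 11/(4*T²))
j(u(-4, -1)) + b(-9) = (5/11 + 11/(4*(8*(-1)*(-4))²)) - 9 = (5/11 + (11/4)/32²) - 9 = (5/11 + (11/4)*(1/1024)) - 9 = (5/11 + 11/4096) - 9 = 20601/45056 - 9 = -384903/45056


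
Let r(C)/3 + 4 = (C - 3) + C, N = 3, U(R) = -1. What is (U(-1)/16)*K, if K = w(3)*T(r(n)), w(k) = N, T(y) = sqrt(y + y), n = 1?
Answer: -3*I*sqrt(30)/16 ≈ -1.027*I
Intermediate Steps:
r(C) = -21 + 6*C (r(C) = -12 + 3*((C - 3) + C) = -12 + 3*((-3 + C) + C) = -12 + 3*(-3 + 2*C) = -12 + (-9 + 6*C) = -21 + 6*C)
T(y) = sqrt(2)*sqrt(y) (T(y) = sqrt(2*y) = sqrt(2)*sqrt(y))
w(k) = 3
K = 3*I*sqrt(30) (K = 3*(sqrt(2)*sqrt(-21 + 6*1)) = 3*(sqrt(2)*sqrt(-21 + 6)) = 3*(sqrt(2)*sqrt(-15)) = 3*(sqrt(2)*(I*sqrt(15))) = 3*(I*sqrt(30)) = 3*I*sqrt(30) ≈ 16.432*I)
(U(-1)/16)*K = (-1/16)*(3*I*sqrt(30)) = (-1*1/16)*(3*I*sqrt(30)) = -3*I*sqrt(30)/16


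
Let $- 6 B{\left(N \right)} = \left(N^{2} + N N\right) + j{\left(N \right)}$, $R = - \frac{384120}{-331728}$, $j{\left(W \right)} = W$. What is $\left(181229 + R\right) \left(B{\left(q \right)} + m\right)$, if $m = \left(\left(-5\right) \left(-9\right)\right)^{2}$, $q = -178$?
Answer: $- \frac{31963330980680}{20733} \approx -1.5417 \cdot 10^{9}$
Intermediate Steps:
$R = \frac{16005}{13822}$ ($R = \left(-384120\right) \left(- \frac{1}{331728}\right) = \frac{16005}{13822} \approx 1.1579$)
$B{\left(N \right)} = - \frac{N^{2}}{3} - \frac{N}{6}$ ($B{\left(N \right)} = - \frac{\left(N^{2} + N N\right) + N}{6} = - \frac{\left(N^{2} + N^{2}\right) + N}{6} = - \frac{2 N^{2} + N}{6} = - \frac{N + 2 N^{2}}{6} = - \frac{N^{2}}{3} - \frac{N}{6}$)
$m = 2025$ ($m = 45^{2} = 2025$)
$\left(181229 + R\right) \left(B{\left(q \right)} + m\right) = \left(181229 + \frac{16005}{13822}\right) \left(\frac{1}{6} \left(-178\right) \left(-1 - -356\right) + 2025\right) = \frac{2504963243 \left(\frac{1}{6} \left(-178\right) \left(-1 + 356\right) + 2025\right)}{13822} = \frac{2504963243 \left(\frac{1}{6} \left(-178\right) 355 + 2025\right)}{13822} = \frac{2504963243 \left(- \frac{31595}{3} + 2025\right)}{13822} = \frac{2504963243}{13822} \left(- \frac{25520}{3}\right) = - \frac{31963330980680}{20733}$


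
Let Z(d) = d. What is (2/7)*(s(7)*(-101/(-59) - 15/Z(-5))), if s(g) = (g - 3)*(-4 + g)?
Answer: 6672/413 ≈ 16.155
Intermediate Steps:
s(g) = (-4 + g)*(-3 + g) (s(g) = (-3 + g)*(-4 + g) = (-4 + g)*(-3 + g))
(2/7)*(s(7)*(-101/(-59) - 15/Z(-5))) = (2/7)*((12 + 7² - 7*7)*(-101/(-59) - 15/(-5))) = (2*(⅐))*((12 + 49 - 49)*(-101*(-1/59) - 15*(-⅕))) = 2*(12*(101/59 + 3))/7 = 2*(12*(278/59))/7 = (2/7)*(3336/59) = 6672/413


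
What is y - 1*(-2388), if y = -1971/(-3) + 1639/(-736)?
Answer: 2239481/736 ≈ 3042.8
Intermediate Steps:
y = 481913/736 (y = -1971*(-⅓) + 1639*(-1/736) = 657 - 1639/736 = 481913/736 ≈ 654.77)
y - 1*(-2388) = 481913/736 - 1*(-2388) = 481913/736 + 2388 = 2239481/736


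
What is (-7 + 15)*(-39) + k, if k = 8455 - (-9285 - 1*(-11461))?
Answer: 5967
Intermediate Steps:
k = 6279 (k = 8455 - (-9285 + 11461) = 8455 - 1*2176 = 8455 - 2176 = 6279)
(-7 + 15)*(-39) + k = (-7 + 15)*(-39) + 6279 = 8*(-39) + 6279 = -312 + 6279 = 5967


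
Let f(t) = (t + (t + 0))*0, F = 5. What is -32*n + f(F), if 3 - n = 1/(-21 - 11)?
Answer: -97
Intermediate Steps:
f(t) = 0 (f(t) = (t + t)*0 = (2*t)*0 = 0)
n = 97/32 (n = 3 - 1/(-21 - 11) = 3 - 1/(-32) = 3 - 1*(-1/32) = 3 + 1/32 = 97/32 ≈ 3.0313)
-32*n + f(F) = -32*97/32 + 0 = -97 + 0 = -97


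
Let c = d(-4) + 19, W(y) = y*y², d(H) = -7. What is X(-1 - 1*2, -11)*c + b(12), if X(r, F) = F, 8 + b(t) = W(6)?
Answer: 76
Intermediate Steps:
W(y) = y³
b(t) = 208 (b(t) = -8 + 6³ = -8 + 216 = 208)
c = 12 (c = -7 + 19 = 12)
X(-1 - 1*2, -11)*c + b(12) = -11*12 + 208 = -132 + 208 = 76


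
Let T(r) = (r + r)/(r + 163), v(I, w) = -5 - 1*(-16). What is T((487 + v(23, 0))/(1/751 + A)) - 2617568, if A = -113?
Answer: -8807140154135/3364627 ≈ -2.6176e+6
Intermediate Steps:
v(I, w) = 11 (v(I, w) = -5 + 16 = 11)
T(r) = 2*r/(163 + r) (T(r) = (2*r)/(163 + r) = 2*r/(163 + r))
T((487 + v(23, 0))/(1/751 + A)) - 2617568 = 2*((487 + 11)/(1/751 - 113))/(163 + (487 + 11)/(1/751 - 113)) - 2617568 = 2*(498/(1/751 - 113))/(163 + 498/(1/751 - 113)) - 2617568 = 2*(498/(-84862/751))/(163 + 498/(-84862/751)) - 2617568 = 2*(498*(-751/84862))/(163 + 498*(-751/84862)) - 2617568 = 2*(-186999/42431)/(163 - 186999/42431) - 2617568 = 2*(-186999/42431)/(6729254/42431) - 2617568 = 2*(-186999/42431)*(42431/6729254) - 2617568 = -186999/3364627 - 2617568 = -8807140154135/3364627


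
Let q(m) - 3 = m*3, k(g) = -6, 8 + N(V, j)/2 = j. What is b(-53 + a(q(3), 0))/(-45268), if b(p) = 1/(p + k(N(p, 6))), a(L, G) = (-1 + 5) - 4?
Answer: 1/2670812 ≈ 3.7442e-7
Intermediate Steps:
N(V, j) = -16 + 2*j
q(m) = 3 + 3*m (q(m) = 3 + m*3 = 3 + 3*m)
a(L, G) = 0 (a(L, G) = 4 - 4 = 0)
b(p) = 1/(-6 + p) (b(p) = 1/(p - 6) = 1/(-6 + p))
b(-53 + a(q(3), 0))/(-45268) = 1/((-6 + (-53 + 0))*(-45268)) = -1/45268/(-6 - 53) = -1/45268/(-59) = -1/59*(-1/45268) = 1/2670812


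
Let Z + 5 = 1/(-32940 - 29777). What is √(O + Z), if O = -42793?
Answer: I*√168342598627739/62717 ≈ 206.88*I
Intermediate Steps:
Z = -313586/62717 (Z = -5 + 1/(-32940 - 29777) = -5 + 1/(-62717) = -5 - 1/62717 = -313586/62717 ≈ -5.0000)
√(O + Z) = √(-42793 - 313586/62717) = √(-2684162167/62717) = I*√168342598627739/62717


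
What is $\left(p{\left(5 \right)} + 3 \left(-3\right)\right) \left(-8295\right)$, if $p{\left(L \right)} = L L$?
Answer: $-132720$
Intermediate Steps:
$p{\left(L \right)} = L^{2}$
$\left(p{\left(5 \right)} + 3 \left(-3\right)\right) \left(-8295\right) = \left(5^{2} + 3 \left(-3\right)\right) \left(-8295\right) = \left(25 - 9\right) \left(-8295\right) = 16 \left(-8295\right) = -132720$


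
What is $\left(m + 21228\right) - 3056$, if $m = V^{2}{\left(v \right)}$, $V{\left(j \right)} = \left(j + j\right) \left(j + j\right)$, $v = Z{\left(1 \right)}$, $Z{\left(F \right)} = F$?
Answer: $18188$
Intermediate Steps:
$v = 1$
$V{\left(j \right)} = 4 j^{2}$ ($V{\left(j \right)} = 2 j 2 j = 4 j^{2}$)
$m = 16$ ($m = \left(4 \cdot 1^{2}\right)^{2} = \left(4 \cdot 1\right)^{2} = 4^{2} = 16$)
$\left(m + 21228\right) - 3056 = \left(16 + 21228\right) - 3056 = 21244 - 3056 = 18188$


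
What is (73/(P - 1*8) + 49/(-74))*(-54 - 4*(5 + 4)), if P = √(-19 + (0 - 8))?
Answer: 2145375/3367 + 19710*I*√3/91 ≈ 637.18 + 375.15*I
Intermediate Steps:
P = 3*I*√3 (P = √(-19 - 8) = √(-27) = 3*I*√3 ≈ 5.1962*I)
(73/(P - 1*8) + 49/(-74))*(-54 - 4*(5 + 4)) = (73/(3*I*√3 - 1*8) + 49/(-74))*(-54 - 4*(5 + 4)) = (73/(3*I*√3 - 8) + 49*(-1/74))*(-54 - 4*9) = (73/(-8 + 3*I*√3) - 49/74)*(-54 - 36) = (-49/74 + 73/(-8 + 3*I*√3))*(-90) = 2205/37 - 6570/(-8 + 3*I*√3)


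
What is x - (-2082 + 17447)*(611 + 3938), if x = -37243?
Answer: -69932628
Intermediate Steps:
x - (-2082 + 17447)*(611 + 3938) = -37243 - (-2082 + 17447)*(611 + 3938) = -37243 - 15365*4549 = -37243 - 1*69895385 = -37243 - 69895385 = -69932628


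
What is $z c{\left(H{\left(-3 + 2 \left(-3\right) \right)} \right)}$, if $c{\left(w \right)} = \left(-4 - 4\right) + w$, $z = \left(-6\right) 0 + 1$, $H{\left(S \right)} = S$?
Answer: $-17$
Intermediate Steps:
$z = 1$ ($z = 0 + 1 = 1$)
$c{\left(w \right)} = -8 + w$
$z c{\left(H{\left(-3 + 2 \left(-3\right) \right)} \right)} = 1 \left(-8 + \left(-3 + 2 \left(-3\right)\right)\right) = 1 \left(-8 - 9\right) = 1 \left(-17\right) = -17$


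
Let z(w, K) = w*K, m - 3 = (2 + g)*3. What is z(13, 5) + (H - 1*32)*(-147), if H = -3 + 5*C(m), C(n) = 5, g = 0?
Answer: 1535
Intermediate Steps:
m = 9 (m = 3 + (2 + 0)*3 = 3 + 2*3 = 3 + 6 = 9)
z(w, K) = K*w
H = 22 (H = -3 + 5*5 = -3 + 25 = 22)
z(13, 5) + (H - 1*32)*(-147) = 5*13 + (22 - 1*32)*(-147) = 65 + (22 - 32)*(-147) = 65 - 10*(-147) = 65 + 1470 = 1535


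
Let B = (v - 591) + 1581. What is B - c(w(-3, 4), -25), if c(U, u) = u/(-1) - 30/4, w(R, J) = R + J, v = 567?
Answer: 3079/2 ≈ 1539.5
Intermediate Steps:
w(R, J) = J + R
c(U, u) = -15/2 - u (c(U, u) = u*(-1) - 30*1/4 = -u - 15/2 = -15/2 - u)
B = 1557 (B = (567 - 591) + 1581 = -24 + 1581 = 1557)
B - c(w(-3, 4), -25) = 1557 - (-15/2 - 1*(-25)) = 1557 - (-15/2 + 25) = 1557 - 1*35/2 = 1557 - 35/2 = 3079/2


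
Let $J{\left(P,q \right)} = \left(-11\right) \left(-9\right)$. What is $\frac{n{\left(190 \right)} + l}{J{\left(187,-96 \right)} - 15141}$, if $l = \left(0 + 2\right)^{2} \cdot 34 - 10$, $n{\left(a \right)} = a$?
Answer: $- \frac{158}{7521} \approx -0.021008$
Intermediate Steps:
$l = 126$ ($l = 2^{2} \cdot 34 - 10 = 4 \cdot 34 - 10 = 136 - 10 = 126$)
$J{\left(P,q \right)} = 99$
$\frac{n{\left(190 \right)} + l}{J{\left(187,-96 \right)} - 15141} = \frac{190 + 126}{99 - 15141} = \frac{316}{-15042} = 316 \left(- \frac{1}{15042}\right) = - \frac{158}{7521}$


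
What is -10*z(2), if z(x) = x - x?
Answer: 0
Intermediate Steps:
z(x) = 0
-10*z(2) = -10*0 = 0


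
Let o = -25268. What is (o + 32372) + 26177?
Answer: 33281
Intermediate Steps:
(o + 32372) + 26177 = (-25268 + 32372) + 26177 = 7104 + 26177 = 33281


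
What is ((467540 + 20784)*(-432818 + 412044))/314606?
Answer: -5072221388/157303 ≈ -32245.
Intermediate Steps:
((467540 + 20784)*(-432818 + 412044))/314606 = (488324*(-20774))*(1/314606) = -10144442776*1/314606 = -5072221388/157303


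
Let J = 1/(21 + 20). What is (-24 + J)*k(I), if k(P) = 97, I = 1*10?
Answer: -95351/41 ≈ -2325.6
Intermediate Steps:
I = 10
J = 1/41 ≈ 0.024390
(-24 + J)*k(I) = (-24 + 1/41)*97 = -983/41*97 = -95351/41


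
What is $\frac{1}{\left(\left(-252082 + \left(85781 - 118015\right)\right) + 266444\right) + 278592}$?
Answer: $\frac{1}{260720} \approx 3.8355 \cdot 10^{-6}$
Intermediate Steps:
$\frac{1}{\left(\left(-252082 + \left(85781 - 118015\right)\right) + 266444\right) + 278592} = \frac{1}{\left(\left(-252082 - 32234\right) + 266444\right) + 278592} = \frac{1}{\left(-284316 + 266444\right) + 278592} = \frac{1}{-17872 + 278592} = \frac{1}{260720}$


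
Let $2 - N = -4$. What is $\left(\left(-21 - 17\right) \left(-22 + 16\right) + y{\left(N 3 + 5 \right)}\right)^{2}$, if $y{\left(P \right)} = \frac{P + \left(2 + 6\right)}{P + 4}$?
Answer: $\frac{38278969}{729} \approx 52509.0$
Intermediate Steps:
$N = 6$ ($N = 2 - -4 = 2 + 4 = 6$)
$y{\left(P \right)} = \frac{8 + P}{4 + P}$ ($y{\left(P \right)} = \frac{P + 8}{4 + P} = \frac{8 + P}{4 + P}$)
$\left(\left(-21 - 17\right) \left(-22 + 16\right) + y{\left(N 3 + 5 \right)}\right)^{2} = \left(\left(-21 - 17\right) \left(-22 + 16\right) + \frac{8 + \left(6 \cdot 3 + 5\right)}{4 + \left(6 \cdot 3 + 5\right)}\right)^{2} = \left(\left(-38\right) \left(-6\right) + \frac{8 + \left(18 + 5\right)}{4 + \left(18 + 5\right)}\right)^{2} = \left(228 + \frac{8 + 23}{4 + 23}\right)^{2} = \left(228 + \frac{1}{27} \cdot 31\right)^{2} = \left(228 + \frac{31}{27}\right)^{2} = \left(\frac{6187}{27}\right)^{2} = \frac{38278969}{729}$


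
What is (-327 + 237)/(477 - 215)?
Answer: -45/131 ≈ -0.34351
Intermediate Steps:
(-327 + 237)/(477 - 215) = -90/262 = -90*1/262 = -45/131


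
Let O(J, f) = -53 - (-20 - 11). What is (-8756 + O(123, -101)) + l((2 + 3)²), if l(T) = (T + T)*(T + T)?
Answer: -6278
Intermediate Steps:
l(T) = 4*T² (l(T) = (2*T)*(2*T) = 4*T²)
O(J, f) = -22 (O(J, f) = -53 - 1*(-31) = -53 + 31 = -22)
(-8756 + O(123, -101)) + l((2 + 3)²) = (-8756 - 22) + 4*((2 + 3)²)² = -8778 + 4*(5²)² = -8778 + 4*25² = -8778 + 4*625 = -8778 + 2500 = -6278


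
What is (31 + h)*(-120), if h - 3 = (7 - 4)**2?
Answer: -5160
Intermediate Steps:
h = 12 (h = 3 + (7 - 4)**2 = 3 + 3**2 = 3 + 9 = 12)
(31 + h)*(-120) = (31 + 12)*(-120) = 43*(-120) = -5160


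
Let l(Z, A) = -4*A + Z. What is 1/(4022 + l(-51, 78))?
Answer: 1/3659 ≈ 0.00027330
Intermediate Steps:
l(Z, A) = Z - 4*A
1/(4022 + l(-51, 78)) = 1/(4022 + (-51 - 4*78)) = 1/(4022 + (-51 - 312)) = 1/(4022 - 363) = 1/3659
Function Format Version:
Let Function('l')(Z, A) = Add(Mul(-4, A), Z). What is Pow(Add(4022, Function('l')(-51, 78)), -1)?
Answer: Rational(1, 3659) ≈ 0.00027330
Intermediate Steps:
Function('l')(Z, A) = Add(Z, Mul(-4, A))
Pow(Add(4022, Function('l')(-51, 78)), -1) = Pow(Add(4022, Add(-51, Mul(-4, 78))), -1) = Pow(Add(4022, Add(-51, -312)), -1) = Pow(Add(4022, -363), -1) = Pow(3659, -1) = Rational(1, 3659)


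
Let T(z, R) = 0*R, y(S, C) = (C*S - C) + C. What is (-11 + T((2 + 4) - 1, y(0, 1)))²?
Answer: 121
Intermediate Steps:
y(S, C) = C*S (y(S, C) = (-C + C*S) + C = C*S)
T(z, R) = 0
(-11 + T((2 + 4) - 1, y(0, 1)))² = (-11 + 0)² = (-11)² = 121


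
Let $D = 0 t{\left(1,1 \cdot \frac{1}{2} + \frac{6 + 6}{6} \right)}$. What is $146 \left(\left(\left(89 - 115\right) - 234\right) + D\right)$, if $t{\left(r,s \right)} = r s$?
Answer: $-37960$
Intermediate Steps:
$D = 0$ ($D = 0 \cdot 1 \left(1 \cdot \frac{1}{2} + \frac{6 + 6}{6}\right) = 0 \cdot 1 \left(1 \cdot \frac{1}{2} + 12 \cdot \frac{1}{6}\right) = 0 \cdot 1 \left(\frac{1}{2} + 2\right) = 0 \cdot 1 \cdot \frac{5}{2} = 0 \cdot \frac{5}{2} = 0$)
$146 \left(\left(\left(89 - 115\right) - 234\right) + D\right) = 146 \left(\left(\left(89 - 115\right) - 234\right) + 0\right) = 146 \left(\left(-26 - 234\right) + 0\right) = 146 \left(-260 + 0\right) = 146 \left(-260\right) = -37960$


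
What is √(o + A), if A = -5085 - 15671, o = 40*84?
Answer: 2*I*√4349 ≈ 131.89*I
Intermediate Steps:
o = 3360
A = -20756
√(o + A) = √(3360 - 20756) = √(-17396) = 2*I*√4349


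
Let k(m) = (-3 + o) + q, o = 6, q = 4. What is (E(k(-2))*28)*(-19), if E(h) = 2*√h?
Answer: -1064*√7 ≈ -2815.1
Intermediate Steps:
k(m) = 7 (k(m) = (-3 + 6) + 4 = 3 + 4 = 7)
(E(k(-2))*28)*(-19) = ((2*√7)*28)*(-19) = (56*√7)*(-19) = -1064*√7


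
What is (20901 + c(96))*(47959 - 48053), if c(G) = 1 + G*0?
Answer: -1964788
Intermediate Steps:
c(G) = 1 (c(G) = 1 + 0 = 1)
(20901 + c(96))*(47959 - 48053) = (20901 + 1)*(47959 - 48053) = 20902*(-94) = -1964788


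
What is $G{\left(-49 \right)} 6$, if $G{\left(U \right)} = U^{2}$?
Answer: $14406$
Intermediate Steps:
$G{\left(-49 \right)} 6 = \left(-49\right)^{2} \cdot 6 = 2401 \cdot 6 = 14406$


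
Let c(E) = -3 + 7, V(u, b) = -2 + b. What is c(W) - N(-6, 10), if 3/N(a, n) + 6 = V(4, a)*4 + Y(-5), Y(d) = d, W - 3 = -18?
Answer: 175/43 ≈ 4.0698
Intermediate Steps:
W = -15 (W = 3 - 18 = -15)
c(E) = 4
N(a, n) = 3/(-19 + 4*a) (N(a, n) = 3/(-6 + ((-2 + a)*4 - 5)) = 3/(-6 + ((-8 + 4*a) - 5)) = 3/(-6 + (-13 + 4*a)) = 3/(-19 + 4*a))
c(W) - N(-6, 10) = 4 - 3/(-19 + 4*(-6)) = 4 - 3/(-19 - 24) = 4 - 3/(-43) = 4 - 3*(-1)/43 = 4 - 1*(-3/43) = 4 + 3/43 = 175/43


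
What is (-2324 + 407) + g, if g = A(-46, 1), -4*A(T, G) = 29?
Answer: -7697/4 ≈ -1924.3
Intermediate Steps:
A(T, G) = -29/4 (A(T, G) = -1/4*29 = -29/4)
g = -29/4 ≈ -7.2500
(-2324 + 407) + g = (-2324 + 407) - 29/4 = -1917 - 29/4 = -7697/4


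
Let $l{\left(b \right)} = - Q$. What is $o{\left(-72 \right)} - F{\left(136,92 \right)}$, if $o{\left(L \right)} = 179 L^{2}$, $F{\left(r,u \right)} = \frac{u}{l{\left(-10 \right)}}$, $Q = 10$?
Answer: $\frac{4639726}{5} \approx 9.2795 \cdot 10^{5}$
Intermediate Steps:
$l{\left(b \right)} = -10$ ($l{\left(b \right)} = \left(-1\right) 10 = -10$)
$F{\left(r,u \right)} = - \frac{u}{10}$ ($F{\left(r,u \right)} = \frac{u}{-10} = u \left(- \frac{1}{10}\right) = - \frac{u}{10}$)
$o{\left(-72 \right)} - F{\left(136,92 \right)} = 179 \left(-72\right)^{2} - \left(- \frac{1}{10}\right) 92 = 179 \cdot 5184 - - \frac{46}{5} = 927936 + \frac{46}{5} = \frac{4639726}{5}$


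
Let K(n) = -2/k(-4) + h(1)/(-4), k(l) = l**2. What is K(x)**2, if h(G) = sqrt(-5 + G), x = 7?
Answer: -15/64 + I/8 ≈ -0.23438 + 0.125*I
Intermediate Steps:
K(n) = -1/8 - I/2 (K(n) = -2/((-4)**2) + sqrt(-5 + 1)/(-4) = -2/16 + sqrt(-4)*(-1/4) = -2*1/16 + (2*I)*(-1/4) = -1/8 - I/2)
K(x)**2 = (-1/8 - I/2)**2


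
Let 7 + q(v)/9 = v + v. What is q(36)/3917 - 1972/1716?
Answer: -1680116/1680393 ≈ -0.99984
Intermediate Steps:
q(v) = -63 + 18*v (q(v) = -63 + 9*(v + v) = -63 + 9*(2*v) = -63 + 18*v)
q(36)/3917 - 1972/1716 = (-63 + 18*36)/3917 - 1972/1716 = (-63 + 648)*(1/3917) - 1972*1/1716 = 585*(1/3917) - 493/429 = 585/3917 - 493/429 = -1680116/1680393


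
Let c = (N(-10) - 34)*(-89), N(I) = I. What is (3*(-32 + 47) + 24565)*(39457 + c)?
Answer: 1067409530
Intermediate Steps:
c = 3916 (c = (-10 - 34)*(-89) = -44*(-89) = 3916)
(3*(-32 + 47) + 24565)*(39457 + c) = (3*(-32 + 47) + 24565)*(39457 + 3916) = (3*15 + 24565)*43373 = (45 + 24565)*43373 = 24610*43373 = 1067409530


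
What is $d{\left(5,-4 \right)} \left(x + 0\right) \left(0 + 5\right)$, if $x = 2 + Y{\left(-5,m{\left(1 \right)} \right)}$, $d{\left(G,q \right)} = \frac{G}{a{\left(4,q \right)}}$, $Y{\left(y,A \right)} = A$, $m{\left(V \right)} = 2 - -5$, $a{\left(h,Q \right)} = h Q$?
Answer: $- \frac{225}{16} \approx -14.063$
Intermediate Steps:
$a{\left(h,Q \right)} = Q h$
$m{\left(V \right)} = 7$ ($m{\left(V \right)} = 2 + 5 = 7$)
$d{\left(G,q \right)} = \frac{G}{4 q}$ ($d{\left(G,q \right)} = \frac{G}{q 4} = \frac{G}{4 q}$)
$x = 9$ ($x = 2 + 7 = 9$)
$d{\left(5,-4 \right)} \left(x + 0\right) \left(0 + 5\right) = \frac{1}{4} \cdot 5 \frac{1}{-4} \left(9 + 0\right) \left(0 + 5\right) = \frac{1}{4} \cdot 5 \left(- \frac{1}{4}\right) 9 \cdot 5 = \left(- \frac{5}{16}\right) 45 = - \frac{225}{16}$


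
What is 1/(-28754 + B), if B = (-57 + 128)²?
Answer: -1/23713 ≈ -4.2171e-5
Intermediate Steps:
B = 5041 (B = 71² = 5041)
1/(-28754 + B) = 1/(-28754 + 5041) = 1/(-23713) = -1/23713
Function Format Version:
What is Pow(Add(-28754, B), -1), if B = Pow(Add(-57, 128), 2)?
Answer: Rational(-1, 23713) ≈ -4.2171e-5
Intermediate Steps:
B = 5041 (B = Pow(71, 2) = 5041)
Pow(Add(-28754, B), -1) = Pow(Add(-28754, 5041), -1) = Pow(-23713, -1) = Rational(-1, 23713)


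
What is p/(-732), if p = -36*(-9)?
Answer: -27/61 ≈ -0.44262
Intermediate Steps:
p = 324
p/(-732) = 324/(-732) = 324*(-1/732) = -27/61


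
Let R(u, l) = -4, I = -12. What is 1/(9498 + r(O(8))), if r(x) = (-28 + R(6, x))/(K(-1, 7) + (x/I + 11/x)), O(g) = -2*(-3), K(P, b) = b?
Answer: 25/237354 ≈ 0.00010533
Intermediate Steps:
O(g) = 6
r(x) = -32/(7 + 11/x - x/12) (r(x) = (-28 - 4)/(7 + (x/(-12) + 11/x)) = -32/(7 + (x*(-1/12) + 11/x)) = -32/(7 + (-x/12 + 11/x)) = -32/(7 + (11/x - x/12)) = -32/(7 + 11/x - x/12))
1/(9498 + r(O(8))) = 1/(9498 + 384*6/(-132 + 6**2 - 84*6)) = 1/(9498 + 384*6/(-132 + 36 - 504)) = 1/(9498 + 384*6/(-600)) = 1/(9498 + 384*6*(-1/600)) = 1/(9498 - 96/25) = 1/(237354/25) = 25/237354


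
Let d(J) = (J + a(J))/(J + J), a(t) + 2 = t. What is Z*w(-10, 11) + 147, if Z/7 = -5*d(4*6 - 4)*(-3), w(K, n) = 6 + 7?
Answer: 5775/4 ≈ 1443.8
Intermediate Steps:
a(t) = -2 + t
w(K, n) = 13
d(J) = (-2 + 2*J)/(2*J) (d(J) = (J + (-2 + J))/(J + J) = (-2 + 2*J)/((2*J)) = (-2 + 2*J)*(1/(2*J)) = (-2 + 2*J)/(2*J))
Z = 399/4 (Z = 7*(-5*(-1 + (4*6 - 4))/(4*6 - 4)*(-3)) = 7*(-5*(-1 + (24 - 4))/(24 - 4)*(-3)) = 7*(-5*(-1 + 20)/20*(-3)) = 7*(-19/4*(-3)) = 7*(57/4) = 399/4 ≈ 99.750)
Z*w(-10, 11) + 147 = (399/4)*13 + 147 = 5187/4 + 147 = 5775/4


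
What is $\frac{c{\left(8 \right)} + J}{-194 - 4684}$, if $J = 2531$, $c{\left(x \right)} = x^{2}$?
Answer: $- \frac{865}{1626} \approx -0.53198$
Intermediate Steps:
$\frac{c{\left(8 \right)} + J}{-194 - 4684} = \frac{8^{2} + 2531}{-194 - 4684} = \frac{64 + 2531}{-4878} = 2595 \left(- \frac{1}{4878}\right) = - \frac{865}{1626}$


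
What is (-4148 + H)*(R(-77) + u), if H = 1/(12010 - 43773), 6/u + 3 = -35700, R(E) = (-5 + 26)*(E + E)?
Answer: 5070884969920300/378011463 ≈ 1.3415e+7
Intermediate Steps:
R(E) = 42*E (R(E) = 21*(2*E) = 42*E)
u = -2/11901 (u = 6/(-3 - 35700) = 6/(-35703) = 6*(-1/35703) = -2/11901 ≈ -0.00016805)
H = -1/31763 (H = 1/(-31763) = -1/31763 ≈ -3.1483e-5)
(-4148 + H)*(R(-77) + u) = (-4148 - 1/31763)*(42*(-77) - 2/11901) = -131752925*(-3234 - 2/11901)/31763 = -131752925/31763*(-38487836/11901) = 5070884969920300/378011463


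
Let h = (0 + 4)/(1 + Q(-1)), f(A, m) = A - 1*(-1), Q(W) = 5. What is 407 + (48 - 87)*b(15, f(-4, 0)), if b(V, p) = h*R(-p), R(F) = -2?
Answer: 459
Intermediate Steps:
f(A, m) = 1 + A (f(A, m) = A + 1 = 1 + A)
h = 2/3 (h = (0 + 4)/(1 + 5) = 4/6 = 4*(1/6) = 2/3 ≈ 0.66667)
b(V, p) = -4/3 (b(V, p) = (2/3)*(-2) = -4/3)
407 + (48 - 87)*b(15, f(-4, 0)) = 407 + (48 - 87)*(-4/3) = 407 - 39*(-4/3) = 407 + 52 = 459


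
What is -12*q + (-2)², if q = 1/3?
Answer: 0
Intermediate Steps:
q = ⅓ ≈ 0.33333
-12*q + (-2)² = -12*⅓ + (-2)² = -4 + 4 = 0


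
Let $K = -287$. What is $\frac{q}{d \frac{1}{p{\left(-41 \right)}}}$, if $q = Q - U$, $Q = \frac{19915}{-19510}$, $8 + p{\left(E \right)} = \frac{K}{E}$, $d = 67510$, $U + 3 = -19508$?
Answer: $- \frac{76127939}{263424020} \approx -0.28899$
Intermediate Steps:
$U = -19511$ ($U = -3 - 19508 = -19511$)
$p{\left(E \right)} = -8 - \frac{287}{E}$
$Q = - \frac{3983}{3902}$ ($Q = 19915 \left(- \frac{1}{19510}\right) = - \frac{3983}{3902} \approx -1.0208$)
$q = \frac{76127939}{3902}$ ($q = - \frac{3983}{3902} - -19511 = - \frac{3983}{3902} + 19511 = \frac{76127939}{3902} \approx 19510.0$)
$\frac{q}{d \frac{1}{p{\left(-41 \right)}}} = \frac{76127939}{3902 \frac{67510}{-8 - \frac{287}{-41}}} = \frac{76127939}{3902 \frac{67510}{-8 - -7}} = \frac{76127939}{3902 \frac{67510}{-8 + 7}} = \frac{76127939}{3902 \frac{67510}{-1}} = \frac{76127939}{3902 \cdot 67510 \left(-1\right)} = \frac{76127939}{3902 \left(-67510\right)} = \frac{76127939}{3902} \left(- \frac{1}{67510}\right) = - \frac{76127939}{263424020}$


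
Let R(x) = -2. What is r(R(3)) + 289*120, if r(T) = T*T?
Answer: 34684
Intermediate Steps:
r(T) = T**2
r(R(3)) + 289*120 = (-2)**2 + 289*120 = 4 + 34680 = 34684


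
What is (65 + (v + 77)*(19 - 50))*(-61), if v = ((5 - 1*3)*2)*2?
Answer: 156770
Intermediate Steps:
v = 8 (v = ((5 - 3)*2)*2 = (2*2)*2 = 4*2 = 8)
(65 + (v + 77)*(19 - 50))*(-61) = (65 + (8 + 77)*(19 - 50))*(-61) = (65 + 85*(-31))*(-61) = (65 - 2635)*(-61) = -2570*(-61) = 156770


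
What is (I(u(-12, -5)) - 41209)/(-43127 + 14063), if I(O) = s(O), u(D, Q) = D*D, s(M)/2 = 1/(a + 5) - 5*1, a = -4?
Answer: 13739/9688 ≈ 1.4181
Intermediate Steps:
s(M) = -8 (s(M) = 2*(1/(-4 + 5) - 5*1) = 2*(1/1 - 5) = 2*(1 - 5) = 2*(-4) = -8)
u(D, Q) = D²
I(O) = -8
(I(u(-12, -5)) - 41209)/(-43127 + 14063) = (-8 - 41209)/(-43127 + 14063) = -41217/(-29064) = -41217*(-1/29064) = 13739/9688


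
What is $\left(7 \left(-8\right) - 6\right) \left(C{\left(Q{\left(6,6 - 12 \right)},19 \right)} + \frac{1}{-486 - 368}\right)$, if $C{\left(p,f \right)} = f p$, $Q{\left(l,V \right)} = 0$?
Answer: $\frac{31}{427} \approx 0.0726$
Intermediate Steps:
$\left(7 \left(-8\right) - 6\right) \left(C{\left(Q{\left(6,6 - 12 \right)},19 \right)} + \frac{1}{-486 - 368}\right) = \left(7 \left(-8\right) - 6\right) \left(19 \cdot 0 + \frac{1}{-486 - 368}\right) = \left(-56 - 6\right) \left(0 + \frac{1}{-854}\right) = - 62 \left(0 - \frac{1}{854}\right) = \left(-62\right) \left(- \frac{1}{854}\right) = \frac{31}{427}$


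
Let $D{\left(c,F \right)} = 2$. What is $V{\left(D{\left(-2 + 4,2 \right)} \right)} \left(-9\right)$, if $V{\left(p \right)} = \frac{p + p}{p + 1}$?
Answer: $-12$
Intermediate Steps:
$V{\left(p \right)} = \frac{2 p}{1 + p}$
$V{\left(D{\left(-2 + 4,2 \right)} \right)} \left(-9\right) = 2 \cdot 2 \frac{1}{1 + 2} \left(-9\right) = 2 \cdot 2 \cdot \frac{1}{3} \left(-9\right) = \frac{4}{3} \left(-9\right) = -12$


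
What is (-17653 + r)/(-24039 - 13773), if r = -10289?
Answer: 4657/6302 ≈ 0.73897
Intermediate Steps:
(-17653 + r)/(-24039 - 13773) = (-17653 - 10289)/(-24039 - 13773) = -27942/(-37812) = -27942*(-1/37812) = 4657/6302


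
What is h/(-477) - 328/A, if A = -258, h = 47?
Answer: 24055/20511 ≈ 1.1728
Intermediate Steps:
h/(-477) - 328/A = 47/(-477) - 328/(-258) = 47*(-1/477) - 328*(-1/258) = -47/477 + 164/129 = 24055/20511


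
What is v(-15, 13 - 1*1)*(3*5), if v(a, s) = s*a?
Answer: -2700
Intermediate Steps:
v(a, s) = a*s
v(-15, 13 - 1*1)*(3*5) = (-15*(13 - 1*1))*(3*5) = -15*(13 - 1)*15 = -15*12*15 = -180*15 = -2700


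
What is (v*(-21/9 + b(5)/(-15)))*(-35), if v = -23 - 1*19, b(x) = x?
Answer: -3920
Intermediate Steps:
v = -42 (v = -23 - 19 = -42)
(v*(-21/9 + b(5)/(-15)))*(-35) = -42*(-21/9 + 5/(-15))*(-35) = -42*(-21*1/9 + 5*(-1/15))*(-35) = -42*(-7/3 - 1/3)*(-35) = -42*(-8/3)*(-35) = 112*(-35) = -3920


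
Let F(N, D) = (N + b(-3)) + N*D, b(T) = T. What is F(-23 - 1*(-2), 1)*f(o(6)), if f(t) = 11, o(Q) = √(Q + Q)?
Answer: -495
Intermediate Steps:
o(Q) = √2*√Q (o(Q) = √(2*Q) = √2*√Q)
F(N, D) = -3 + N + D*N (F(N, D) = (N - 3) + N*D = (-3 + N) + D*N = -3 + N + D*N)
F(-23 - 1*(-2), 1)*f(o(6)) = (-3 + (-23 - 1*(-2)) + 1*(-23 - 1*(-2)))*11 = (-3 + (-23 + 2) + 1*(-23 + 2))*11 = (-3 - 21 + 1*(-21))*11 = (-3 - 21 - 21)*11 = -45*11 = -495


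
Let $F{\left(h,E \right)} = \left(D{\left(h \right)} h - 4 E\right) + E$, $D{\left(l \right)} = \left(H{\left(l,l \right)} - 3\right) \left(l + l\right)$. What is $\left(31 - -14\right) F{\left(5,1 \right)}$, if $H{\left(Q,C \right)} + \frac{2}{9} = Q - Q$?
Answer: $-7385$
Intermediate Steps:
$H{\left(Q,C \right)} = - \frac{2}{9}$ ($H{\left(Q,C \right)} = - \frac{2}{9} + \left(Q - Q\right) = - \frac{2}{9} + 0 = - \frac{2}{9}$)
$D{\left(l \right)} = - \frac{58 l}{9}$ ($D{\left(l \right)} = \left(- \frac{2}{9} - 3\right) \left(l + l\right) = - \frac{29 \cdot 2 l}{9} = - \frac{58 l}{9}$)
$F{\left(h,E \right)} = - 3 E - \frac{58 h^{2}}{9}$ ($F{\left(h,E \right)} = \left(- \frac{58 h}{9} h - 4 E\right) + E = \left(- \frac{58 h^{2}}{9} - 4 E\right) + E = \left(- 4 E - \frac{58 h^{2}}{9}\right) + E = - 3 E - \frac{58 h^{2}}{9}$)
$\left(31 - -14\right) F{\left(5,1 \right)} = \left(31 - -14\right) \left(\left(-3\right) 1 - \frac{58 \cdot 5^{2}}{9}\right) = \left(31 + \left(-3 + 17\right)\right) \left(-3 - \frac{1450}{9}\right) = \left(31 + 14\right) \left(-3 - \frac{1450}{9}\right) = 45 \left(- \frac{1477}{9}\right) = -7385$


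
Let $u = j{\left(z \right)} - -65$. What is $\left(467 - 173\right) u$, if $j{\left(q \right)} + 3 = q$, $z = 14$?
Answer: $22344$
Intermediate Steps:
$j{\left(q \right)} = -3 + q$
$u = 76$ ($u = \left(-3 + 14\right) - -65 = 11 + 65 = 76$)
$\left(467 - 173\right) u = \left(467 - 173\right) 76 = 294 \cdot 76 = 22344$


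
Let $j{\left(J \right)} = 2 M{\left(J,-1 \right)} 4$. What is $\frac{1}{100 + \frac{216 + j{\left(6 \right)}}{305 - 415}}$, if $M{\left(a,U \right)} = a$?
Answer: $\frac{5}{488} \approx 0.010246$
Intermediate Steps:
$j{\left(J \right)} = 8 J$ ($j{\left(J \right)} = 2 J 4 = 8 J$)
$\frac{1}{100 + \frac{216 + j{\left(6 \right)}}{305 - 415}} = \frac{1}{100 + \frac{216 + 8 \cdot 6}{305 - 415}} = \frac{1}{100 + \frac{216 + 48}{-110}} = \frac{1}{100 + 264 \left(- \frac{1}{110}\right)} = \frac{1}{100 - \frac{12}{5}} = \frac{1}{\frac{488}{5}} = \frac{5}{488}$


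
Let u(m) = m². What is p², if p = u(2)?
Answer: 16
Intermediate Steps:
p = 4 (p = 2² = 4)
p² = 4² = 16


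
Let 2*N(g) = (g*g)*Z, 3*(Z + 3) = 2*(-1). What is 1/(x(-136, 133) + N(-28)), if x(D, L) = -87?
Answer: -3/4573 ≈ -0.00065602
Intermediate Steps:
Z = -11/3 (Z = -3 + (2*(-1))/3 = -3 + (⅓)*(-2) = -3 - ⅔ = -11/3 ≈ -3.6667)
N(g) = -11*g²/6 (N(g) = ((g*g)*(-11/3))/2 = (g²*(-11/3))/2 = (-11*g²/3)/2 = -11*g²/6)
1/(x(-136, 133) + N(-28)) = 1/(-87 - 11/6*(-28)²) = 1/(-87 - 11/6*784) = 1/(-87 - 4312/3) = 1/(-4573/3) = -3/4573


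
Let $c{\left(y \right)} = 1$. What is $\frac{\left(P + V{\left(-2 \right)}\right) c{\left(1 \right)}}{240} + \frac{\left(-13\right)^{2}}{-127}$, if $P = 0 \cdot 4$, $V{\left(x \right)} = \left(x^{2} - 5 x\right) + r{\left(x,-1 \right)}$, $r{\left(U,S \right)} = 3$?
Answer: $- \frac{38401}{30480} \approx -1.2599$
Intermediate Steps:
$V{\left(x \right)} = 3 + x^{2} - 5 x$ ($V{\left(x \right)} = \left(x^{2} - 5 x\right) + 3 = 3 + x^{2} - 5 x$)
$P = 0$
$\frac{\left(P + V{\left(-2 \right)}\right) c{\left(1 \right)}}{240} + \frac{\left(-13\right)^{2}}{-127} = \frac{\left(0 + \left(3 + \left(-2\right)^{2} - -10\right)\right) 1}{240} + \frac{\left(-13\right)^{2}}{-127} = \left(0 + \left(3 + 4 + 10\right)\right) 1 \cdot \frac{1}{240} + 169 \left(- \frac{1}{127}\right) = \left(0 + 17\right) 1 \cdot \frac{1}{240} - \frac{169}{127} = 17 \cdot 1 \cdot \frac{1}{240} - \frac{169}{127} = 17 \cdot \frac{1}{240} - \frac{169}{127} = \frac{17}{240} - \frac{169}{127} = - \frac{38401}{30480}$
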